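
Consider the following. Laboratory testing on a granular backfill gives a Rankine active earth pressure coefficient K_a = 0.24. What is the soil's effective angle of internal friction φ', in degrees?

K_a = tan²(45° − φ/2) ⇒ 45° − φ/2 = arctan(√0.24) = 26.10°.
φ = 2(45° − 26.10°) = 37.80°.

37.8°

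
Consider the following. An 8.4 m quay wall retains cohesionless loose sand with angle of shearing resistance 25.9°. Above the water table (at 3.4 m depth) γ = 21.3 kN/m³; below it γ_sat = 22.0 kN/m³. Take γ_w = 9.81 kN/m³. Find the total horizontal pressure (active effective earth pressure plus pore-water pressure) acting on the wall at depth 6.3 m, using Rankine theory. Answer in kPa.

K_a = (1 − sin φ)/(1 + sin φ) = 0.3920.
γ' = 22.0 − 9.81 = 12.19 kN/m³.
Effective vertical stress at 6.3 m: σ'_v = 21.3×3.4 + 12.19×2.90 = 107.8 kPa.
σ'_h = K_a σ'_v = 0.3920 × 107.8 = 42.24 kPa; u = γ_w × 2.90 = 28.45 kPa.
Total σ_h = 42.24 + 28.45 = 70.69 kPa.

70.7 kPa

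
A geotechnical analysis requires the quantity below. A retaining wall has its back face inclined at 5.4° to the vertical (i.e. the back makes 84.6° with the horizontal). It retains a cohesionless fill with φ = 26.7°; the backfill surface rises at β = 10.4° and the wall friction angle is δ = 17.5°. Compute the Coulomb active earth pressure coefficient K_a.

0.445

K_a = sin²(α+φ) / [sin²α · sin(α−δ) · (1 + √{sin(φ+δ)sin(φ−β) / (sin(α−δ)sin(α+β))})²].
With α = 84.6°, φ = 26.7°, δ = 17.5°, β = 10.4°: K_a = 0.4449.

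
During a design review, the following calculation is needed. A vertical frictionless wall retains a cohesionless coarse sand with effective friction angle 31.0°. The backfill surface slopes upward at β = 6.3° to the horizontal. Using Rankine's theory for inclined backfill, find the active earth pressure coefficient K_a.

K_a = cos β · (cos β − √(cos²β − cos²φ)) / (cos β + √(cos²β − cos²φ)).
cos β = 0.9940, cos φ = 0.8572, √(cos²β − cos²φ) = 0.5032.
K_a = 0.9940 × (0.9940 − 0.5032)/(0.9940 + 0.5032) = 0.3258.

0.326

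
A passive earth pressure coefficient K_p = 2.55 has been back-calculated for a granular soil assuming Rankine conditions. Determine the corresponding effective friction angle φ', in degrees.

K_p = (1+sin φ)/(1−sin φ) ⇒ sin φ = (K_p − 1)/(K_p + 1) = 0.4366.
φ = arcsin(0.4366) = 25.89°.

25.9°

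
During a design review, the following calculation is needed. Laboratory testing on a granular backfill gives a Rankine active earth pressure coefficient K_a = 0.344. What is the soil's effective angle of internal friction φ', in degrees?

K_a = tan²(45° − φ/2) ⇒ 45° − φ/2 = arctan(√0.344) = 30.39°.
φ = 2(45° − 30.39°) = 29.22°.

29.2°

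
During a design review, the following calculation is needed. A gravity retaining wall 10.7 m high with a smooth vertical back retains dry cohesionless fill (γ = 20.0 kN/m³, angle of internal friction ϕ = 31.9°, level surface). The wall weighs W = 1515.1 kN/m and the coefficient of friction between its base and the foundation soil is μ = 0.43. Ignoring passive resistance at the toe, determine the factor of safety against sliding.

1.84

K_a = tan²(45° − 31.9°/2) = 0.3085.
P_a = ½K_aγH² = 0.5×0.3085×20.0×10.7² = 353.2 kN/m, acting at H/3 = 3.567 m above the base.
FS_sliding = μW / P_a = 0.43×1515.1 / 353.2 = 1.844.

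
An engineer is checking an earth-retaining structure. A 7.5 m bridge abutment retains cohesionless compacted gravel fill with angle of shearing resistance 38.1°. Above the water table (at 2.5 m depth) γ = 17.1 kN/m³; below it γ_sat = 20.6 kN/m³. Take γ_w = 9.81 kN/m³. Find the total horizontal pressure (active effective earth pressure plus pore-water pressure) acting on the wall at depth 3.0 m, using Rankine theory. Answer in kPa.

K_a = (1 − sin φ)/(1 + sin φ) = 0.2368.
γ' = 20.6 − 9.81 = 10.79 kN/m³.
Effective vertical stress at 3.0 m: σ'_v = 17.1×2.5 + 10.79×0.500 = 48.15 kPa.
σ'_h = K_a σ'_v = 0.2368 × 48.15 = 11.40 kPa; u = γ_w × 0.500 = 4.905 kPa.
Total σ_h = 11.40 + 4.905 = 16.31 kPa.

16.3 kPa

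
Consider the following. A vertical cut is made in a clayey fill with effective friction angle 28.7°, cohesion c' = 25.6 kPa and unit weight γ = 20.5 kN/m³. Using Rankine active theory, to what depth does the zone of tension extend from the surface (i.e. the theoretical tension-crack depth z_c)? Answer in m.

K_a = tan²(45° − 28.7°/2) = 0.3511; √K_a = 0.5926.
The active pressure is zero where K_a γ z = 2c√K_a, so z_c = 2c/(γ√K_a) = 2×25.6/(20.5×0.5926) = 4.215 m.

4.21 m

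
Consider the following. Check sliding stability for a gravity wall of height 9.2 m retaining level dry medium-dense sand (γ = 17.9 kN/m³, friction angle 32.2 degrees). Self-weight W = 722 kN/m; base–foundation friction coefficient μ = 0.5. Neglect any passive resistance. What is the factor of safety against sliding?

K_a = tan²(45° − 32.2°/2) = 0.3047.
P_a = ½K_aγH² = 0.5×0.3047×17.9×9.2² = 230.8 kN/m, acting at H/3 = 3.067 m above the base.
FS_sliding = μW / P_a = 0.5×722 / 230.8 = 1.564.

1.56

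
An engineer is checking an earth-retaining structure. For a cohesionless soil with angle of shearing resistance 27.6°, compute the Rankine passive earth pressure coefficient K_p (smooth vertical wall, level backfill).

2.73

K_p = (1 + sin φ)/(1 − sin φ) = tan²(45° + 27.6°/2) = 2.726.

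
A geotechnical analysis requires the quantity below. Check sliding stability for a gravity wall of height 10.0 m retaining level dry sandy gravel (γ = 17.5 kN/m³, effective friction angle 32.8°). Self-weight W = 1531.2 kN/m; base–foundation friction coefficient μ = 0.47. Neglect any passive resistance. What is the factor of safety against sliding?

2.77

K_a = tan²(45° − 32.8°/2) = 0.2973.
P_a = ½K_aγH² = 0.5×0.2973×17.5×10.0² = 260.1 kN/m, acting at H/3 = 3.333 m above the base.
FS_sliding = μW / P_a = 0.47×1531.2 / 260.1 = 2.767.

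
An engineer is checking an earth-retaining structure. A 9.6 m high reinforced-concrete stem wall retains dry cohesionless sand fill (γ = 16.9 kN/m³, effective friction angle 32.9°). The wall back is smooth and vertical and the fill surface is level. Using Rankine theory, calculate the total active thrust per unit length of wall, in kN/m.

K_a = tan²(45° − φ/2) = 0.2960.
P_a = ½ K_a γ H² = 0.5 × 0.2960 × 16.9 × 9.6² = 230.5 kN/m.

231 kN/m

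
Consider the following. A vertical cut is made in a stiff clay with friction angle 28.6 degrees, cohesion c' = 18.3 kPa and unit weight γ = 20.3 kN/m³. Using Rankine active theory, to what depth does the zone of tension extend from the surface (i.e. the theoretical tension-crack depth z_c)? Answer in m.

3.04 m

K_a = tan²(45° − 28.6°/2) = 0.3525; √K_a = 0.5938.
The active pressure is zero where K_a γ z = 2c√K_a, so z_c = 2c/(γ√K_a) = 2×18.3/(20.3×0.5938) = 3.037 m.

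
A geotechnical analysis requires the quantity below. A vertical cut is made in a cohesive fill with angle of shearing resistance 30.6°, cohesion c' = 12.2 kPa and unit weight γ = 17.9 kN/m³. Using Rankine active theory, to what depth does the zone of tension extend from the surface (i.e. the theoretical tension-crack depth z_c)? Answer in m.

K_a = tan²(45° − 30.6°/2) = 0.3253; √K_a = 0.5704.
The active pressure is zero where K_a γ z = 2c√K_a, so z_c = 2c/(γ√K_a) = 2×12.2/(17.9×0.5704) = 2.390 m.

2.39 m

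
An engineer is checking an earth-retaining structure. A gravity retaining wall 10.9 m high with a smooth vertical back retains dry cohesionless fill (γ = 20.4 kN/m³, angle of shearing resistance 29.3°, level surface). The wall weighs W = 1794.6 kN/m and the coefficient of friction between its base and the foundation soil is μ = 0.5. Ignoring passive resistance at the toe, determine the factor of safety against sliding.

2.16

K_a = tan²(45° − 29.3°/2) = 0.3428.
P_a = ½K_aγH² = 0.5×0.3428×20.4×10.9² = 415.5 kN/m, acting at H/3 = 3.633 m above the base.
FS_sliding = μW / P_a = 0.5×1794.6 / 415.5 = 2.160.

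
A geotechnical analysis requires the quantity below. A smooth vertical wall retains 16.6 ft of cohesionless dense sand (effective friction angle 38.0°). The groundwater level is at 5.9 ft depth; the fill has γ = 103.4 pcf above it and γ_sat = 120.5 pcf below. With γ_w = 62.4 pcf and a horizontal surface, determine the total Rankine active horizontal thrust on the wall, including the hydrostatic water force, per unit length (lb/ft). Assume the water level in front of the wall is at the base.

K_a = tan²(45° − φ/2) = 0.2379.
γ' = 120.5 − 62.4 = 58.10 pcf. Depth below WT = 10.7 ft.
σ'_h at WT = K_a γ d_w = 145.1 psf; at base = 145.1 + K_a γ' × 10.7 = 293.0 psf.
P₁ (0–5.9 ft) = ½×145.1×5.9 = 428.1. P₂ (5.9–16.6 ft) = ½(145.1+293.0)×10.7 = 2344.
P_w = ½ γ_w h₂² = 0.5×62.4×10.7² = 3572. Total = 428.1+2344+3572 = 6344 lb/ft.

6340 lb/ft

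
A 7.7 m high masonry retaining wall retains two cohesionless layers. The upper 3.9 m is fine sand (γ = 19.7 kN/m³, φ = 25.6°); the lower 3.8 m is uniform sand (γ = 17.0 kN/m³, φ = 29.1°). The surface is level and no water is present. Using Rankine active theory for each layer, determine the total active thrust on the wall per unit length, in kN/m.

K_a1 = tan²(45°−25.6°/2) = 0.3966; K_a2 = tan²(45°−29.1°/2) = 0.3456.
Layer 1: σ at base = K_a1 γ₁ h₁ = 30.47 kPa; P₁ = ½×30.47×3.9 = 59.41.
Layer 2: σ_v at top = γ₁h₁ = 76.83; σ_h top = K_a2×76.83 = 26.55; σ_h base = K_a2×(76.83+17.0×3.8) = 48.88.
P₂ = ½(26.55+48.88)×3.8 = 143.3. Total P_a = 59.41+143.3 = 202.7 kN/m.

203 kN/m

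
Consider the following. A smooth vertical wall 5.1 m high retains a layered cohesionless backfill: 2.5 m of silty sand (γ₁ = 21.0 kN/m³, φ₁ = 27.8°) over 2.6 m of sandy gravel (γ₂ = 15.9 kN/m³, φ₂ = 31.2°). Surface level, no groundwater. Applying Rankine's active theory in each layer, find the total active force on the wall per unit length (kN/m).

K_a1 = tan²(45°−27.8°/2) = 0.3639; K_a2 = tan²(45°−31.2°/2) = 0.3175.
Layer 1: σ at base = K_a1 γ₁ h₁ = 19.10 kPa; P₁ = ½×19.10×2.5 = 23.88.
Layer 2: σ_v at top = γ₁h₁ = 52.50; σ_h top = K_a2×52.50 = 16.67; σ_h base = K_a2×(52.50+15.9×2.6) = 29.79.
P₂ = ½(16.67+29.79)×2.6 = 60.40. Total P_a = 23.88+60.40 = 84.28 kN/m.

84.3 kN/m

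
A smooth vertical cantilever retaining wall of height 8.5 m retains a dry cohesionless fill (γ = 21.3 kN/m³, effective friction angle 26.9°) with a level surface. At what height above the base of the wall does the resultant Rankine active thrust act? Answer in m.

2.83 m

K_a = 0.3770.
The pressure distribution is triangular, so the resultant acts at H/3 above the base = 8.5/3 = 2.833 m.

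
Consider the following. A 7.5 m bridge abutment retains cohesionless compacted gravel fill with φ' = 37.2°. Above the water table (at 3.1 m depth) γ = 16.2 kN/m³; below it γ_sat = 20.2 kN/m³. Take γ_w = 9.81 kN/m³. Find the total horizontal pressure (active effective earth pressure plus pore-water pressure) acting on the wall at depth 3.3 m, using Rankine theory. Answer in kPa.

14.8 kPa

K_a = (1 − sin φ)/(1 + sin φ) = 0.2464.
γ' = 20.2 − 9.81 = 10.39 kN/m³.
Effective vertical stress at 3.3 m: σ'_v = 16.2×3.1 + 10.39×0.200 = 52.30 kPa.
σ'_h = K_a σ'_v = 0.2464 × 52.30 = 12.89 kPa; u = γ_w × 0.200 = 1.962 kPa.
Total σ_h = 12.89 + 1.962 = 14.85 kPa.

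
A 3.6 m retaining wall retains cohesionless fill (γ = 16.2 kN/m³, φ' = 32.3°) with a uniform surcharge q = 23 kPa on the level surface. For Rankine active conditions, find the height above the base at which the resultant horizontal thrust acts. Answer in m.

1.46 m

K_a = 0.3035.
Triangular part P₁ = ½K_aγH² = 31.86 at H/3 = 1.200 m; rectangular part P₂ = K_a q H = 25.13 at H/2 = 1.800 m.
ȳ = (P₁·1.200 + P₂·1.800)/(P₁+P₂) = 1.465 m.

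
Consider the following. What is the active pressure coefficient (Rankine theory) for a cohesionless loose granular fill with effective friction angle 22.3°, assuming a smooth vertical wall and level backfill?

K_a = tan²(45° − φ/2) = tan²(33.85°) = 0.4498.

0.450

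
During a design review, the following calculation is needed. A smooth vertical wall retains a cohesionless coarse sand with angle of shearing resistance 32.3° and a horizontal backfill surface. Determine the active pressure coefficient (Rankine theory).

0.303

K_a = (1 − sin φ)/(1 + sin φ) = (1 − sin 32.3°)/(1 + sin 32.3°) = 0.3035.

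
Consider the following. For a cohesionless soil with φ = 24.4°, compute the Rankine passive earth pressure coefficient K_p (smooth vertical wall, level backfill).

2.41

K_p = (1 + sin φ)/(1 − sin φ) = tan²(45° + 24.4°/2) = 2.408.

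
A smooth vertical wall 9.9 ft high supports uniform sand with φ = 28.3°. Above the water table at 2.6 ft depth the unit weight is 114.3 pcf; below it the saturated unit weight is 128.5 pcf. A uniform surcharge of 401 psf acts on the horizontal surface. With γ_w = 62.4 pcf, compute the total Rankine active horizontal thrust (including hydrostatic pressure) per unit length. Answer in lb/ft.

4620 lb/ft

K_a = tan²(45° − φ/2) = 0.3568.
γ' = 128.5 − 62.4 = 66.10 pcf. h₂ = H − d_w = 7.3 ft.
σ'_h: at surface K_a·q = 143.1; at WT K_a(q+γd_w) = 249.1; at base K_a(q+γd_w+γ'h₂) = 421.2 psf.
P₁ = ½(143.1+249.1)×2.6 = 509.8; P₂ = ½(249.1+421.2)×7.3 = 2447; P_w = ½γ_w h₂² = 1663.
Total = 509.8+2447+1663 = 4619 lb/ft.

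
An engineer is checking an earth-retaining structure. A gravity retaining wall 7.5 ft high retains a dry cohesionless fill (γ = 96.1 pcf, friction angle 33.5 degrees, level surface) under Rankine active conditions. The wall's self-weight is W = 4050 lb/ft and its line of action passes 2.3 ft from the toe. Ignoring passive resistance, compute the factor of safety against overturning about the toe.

K_a = tan²(45° − 33.5°/2) = 0.2887.
P_a = ½K_aγH² = 0.5×0.2887×96.1×7.5² = 780.3 lb/ft, acting at H/3 = 2.500 ft above the base.
Overturning moment M_o = P_a × H/3 = 780.3 × 2.500 = 1951.
Resisting moment M_r = W × 2.3 = 4050 × 2.3 = 9315.
FS_overturning = M_r/M_o = 9315/1951 = 4.775.

4.77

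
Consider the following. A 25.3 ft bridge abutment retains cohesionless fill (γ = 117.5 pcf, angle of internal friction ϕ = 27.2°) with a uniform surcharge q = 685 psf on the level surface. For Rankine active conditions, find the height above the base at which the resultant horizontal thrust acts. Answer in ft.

9.76 ft

K_a = 0.3726.
Triangular part P₁ = ½K_aγH² = 14010 at H/3 = 8.433 ft; rectangular part P₂ = K_a q H = 6457 at H/2 = 12.65 ft.
ȳ = (P₁·8.433 + P₂·12.65)/(P₁+P₂) = 9.764 ft.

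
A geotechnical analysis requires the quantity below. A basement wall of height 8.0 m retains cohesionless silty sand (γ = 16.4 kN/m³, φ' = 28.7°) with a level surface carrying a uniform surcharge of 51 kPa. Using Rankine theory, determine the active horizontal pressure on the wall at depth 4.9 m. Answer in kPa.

K_a = (1 − sin φ)/(1 + sin φ) = 0.3511.
σ_v = γz + q = 16.4 × 4.9 + 51 = 131.4 kPa.
σ_h = K_a σ_v = 0.3511 × 131.4 = 46.13 kPa.

46.1 kPa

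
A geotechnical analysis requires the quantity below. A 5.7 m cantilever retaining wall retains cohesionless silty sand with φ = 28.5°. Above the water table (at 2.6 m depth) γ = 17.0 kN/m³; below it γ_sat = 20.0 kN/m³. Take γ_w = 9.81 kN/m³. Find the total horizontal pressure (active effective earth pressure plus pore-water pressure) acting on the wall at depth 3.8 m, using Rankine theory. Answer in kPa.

K_a = (1 − sin φ)/(1 + sin φ) = 0.3540.
γ' = 20.0 − 9.81 = 10.19 kN/m³.
Effective vertical stress at 3.8 m: σ'_v = 17.0×2.6 + 10.19×1.20 = 56.43 kPa.
σ'_h = K_a σ'_v = 0.3540 × 56.43 = 19.97 kPa; u = γ_w × 1.20 = 11.77 kPa.
Total σ_h = 19.97 + 11.77 = 31.74 kPa.

31.7 kPa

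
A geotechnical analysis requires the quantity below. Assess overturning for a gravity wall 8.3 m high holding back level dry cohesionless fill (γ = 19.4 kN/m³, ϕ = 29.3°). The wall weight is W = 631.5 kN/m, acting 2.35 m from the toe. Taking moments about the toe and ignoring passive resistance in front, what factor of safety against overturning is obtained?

K_a = tan²(45° − 29.3°/2) = 0.3428.
P_a = ½K_aγH² = 0.5×0.3428×19.4×8.3² = 229.1 kN/m, acting at H/3 = 2.767 m above the base.
Overturning moment M_o = P_a × H/3 = 229.1 × 2.767 = 633.8.
Resisting moment M_r = W × 2.35 = 631.5 × 2.35 = 1484.
FS_overturning = M_r/M_o = 1484/633.8 = 2.341.

2.34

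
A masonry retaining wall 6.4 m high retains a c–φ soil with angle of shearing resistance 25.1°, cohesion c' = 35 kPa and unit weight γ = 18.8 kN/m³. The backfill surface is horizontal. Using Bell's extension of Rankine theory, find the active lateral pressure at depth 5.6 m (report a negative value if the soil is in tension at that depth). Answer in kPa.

K_a = (1 − sin φ)/(1 + sin φ) = 0.4043.
σ_a = K_a γ z − 2c√K_a = 0.4043×18.8×5.6 − 2×35×0.6358 = -1.945 kPa.

-1.94 kPa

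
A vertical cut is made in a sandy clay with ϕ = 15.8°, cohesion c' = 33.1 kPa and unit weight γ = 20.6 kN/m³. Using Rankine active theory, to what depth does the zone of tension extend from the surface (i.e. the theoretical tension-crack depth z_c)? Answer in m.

K_a = tan²(45° − 15.8°/2) = 0.5720; √K_a = 0.7563.
The active pressure is zero where K_a γ z = 2c√K_a, so z_c = 2c/(γ√K_a) = 2×33.1/(20.6×0.7563) = 4.249 m.

4.25 m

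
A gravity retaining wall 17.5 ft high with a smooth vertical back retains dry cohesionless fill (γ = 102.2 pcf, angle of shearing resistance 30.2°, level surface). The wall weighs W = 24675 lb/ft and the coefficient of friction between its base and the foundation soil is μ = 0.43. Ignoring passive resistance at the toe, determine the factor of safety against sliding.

2.05

K_a = tan²(45° − 30.2°/2) = 0.3307.
P_a = ½K_aγH² = 0.5×0.3307×102.2×17.5² = 5175 lb/ft, acting at H/3 = 5.833 ft above the base.
FS_sliding = μW / P_a = 0.43×24675 / 5175 = 2.050.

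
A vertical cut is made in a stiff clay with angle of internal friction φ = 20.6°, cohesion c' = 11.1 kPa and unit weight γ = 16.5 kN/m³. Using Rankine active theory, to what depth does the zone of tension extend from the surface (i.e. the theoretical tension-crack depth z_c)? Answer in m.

1.94 m

K_a = tan²(45° − 20.6°/2) = 0.4795; √K_a = 0.6924.
The active pressure is zero where K_a γ z = 2c√K_a, so z_c = 2c/(γ√K_a) = 2×11.1/(16.5×0.6924) = 1.943 m.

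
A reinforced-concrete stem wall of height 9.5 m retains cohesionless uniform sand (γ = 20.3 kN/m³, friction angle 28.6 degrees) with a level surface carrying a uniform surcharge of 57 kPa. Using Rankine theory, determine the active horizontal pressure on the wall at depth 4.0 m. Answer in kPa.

K_a = (1 − sin φ)/(1 + sin φ) = 0.3525.
σ_v = γz + q = 20.3 × 4.0 + 57 = 138.2 kPa.
σ_h = K_a σ_v = 0.3525 × 138.2 = 48.72 kPa.

48.7 kPa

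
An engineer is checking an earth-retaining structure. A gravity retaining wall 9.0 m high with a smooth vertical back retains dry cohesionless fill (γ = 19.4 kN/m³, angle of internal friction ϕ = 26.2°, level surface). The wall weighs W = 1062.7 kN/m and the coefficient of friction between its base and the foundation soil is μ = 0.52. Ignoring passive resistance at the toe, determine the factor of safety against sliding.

K_a = tan²(45° − 26.2°/2) = 0.3874.
P_a = ½K_aγH² = 0.5×0.3874×19.4×9.0² = 304.4 kN/m, acting at H/3 = 3.000 m above the base.
FS_sliding = μW / P_a = 0.52×1062.7 / 304.4 = 1.815.

1.82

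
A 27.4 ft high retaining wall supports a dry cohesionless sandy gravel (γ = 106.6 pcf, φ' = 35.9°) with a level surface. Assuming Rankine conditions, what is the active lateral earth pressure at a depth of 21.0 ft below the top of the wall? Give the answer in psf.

K_a = (1 − sin φ)/(1 + sin φ) = 0.2607.
σ_h = K_a γ z = 0.2607 × 106.6 × 21.0 = 583.7 psf.

584 psf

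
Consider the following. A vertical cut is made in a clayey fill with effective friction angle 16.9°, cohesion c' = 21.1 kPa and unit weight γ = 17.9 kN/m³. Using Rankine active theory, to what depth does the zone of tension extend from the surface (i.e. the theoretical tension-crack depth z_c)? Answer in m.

3.18 m

K_a = tan²(45° − 16.9°/2) = 0.5495; √K_a = 0.7413.
The active pressure is zero where K_a γ z = 2c√K_a, so z_c = 2c/(γ√K_a) = 2×21.1/(17.9×0.7413) = 3.180 m.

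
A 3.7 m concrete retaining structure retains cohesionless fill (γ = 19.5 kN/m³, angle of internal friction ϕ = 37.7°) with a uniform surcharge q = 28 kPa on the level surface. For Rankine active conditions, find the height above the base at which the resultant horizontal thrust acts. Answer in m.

K_a = 0.2411.
Triangular part P₁ = ½K_aγH² = 32.18 at H/3 = 1.233 m; rectangular part P₂ = K_a q H = 24.97 at H/2 = 1.850 m.
ȳ = (P₁·1.233 + P₂·1.850)/(P₁+P₂) = 1.503 m.

1.50 m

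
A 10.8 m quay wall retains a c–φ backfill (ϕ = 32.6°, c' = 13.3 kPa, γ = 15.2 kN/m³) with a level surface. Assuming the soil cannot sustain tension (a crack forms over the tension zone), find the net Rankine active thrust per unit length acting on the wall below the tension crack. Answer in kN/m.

132 kN/m

K_a = 0.2997; √K_a = 0.5475.
Tension-crack depth z_c = 2c/(γ√K_a) = 2×13.3/(15.2×0.5475) = 3.196 m.
σ_a at base = K_a γ H − 2c√K_a = 0.2997×15.2×10.8 − 2×13.3×0.5475 = 34.64 kPa.
P_a = ½ × 34.64 × (H − z_c) = 0.5×34.64×7.604 = 131.7 kN/m.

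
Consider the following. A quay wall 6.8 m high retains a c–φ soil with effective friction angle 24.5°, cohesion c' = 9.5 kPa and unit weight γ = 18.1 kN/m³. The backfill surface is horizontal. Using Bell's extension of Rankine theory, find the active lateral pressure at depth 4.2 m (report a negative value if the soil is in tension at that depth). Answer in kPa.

K_a = (1 − sin φ)/(1 + sin φ) = 0.4137.
σ_a = K_a γ z − 2c√K_a = 0.4137×18.1×4.2 − 2×9.5×0.6432 = 19.23 kPa.

19.2 kPa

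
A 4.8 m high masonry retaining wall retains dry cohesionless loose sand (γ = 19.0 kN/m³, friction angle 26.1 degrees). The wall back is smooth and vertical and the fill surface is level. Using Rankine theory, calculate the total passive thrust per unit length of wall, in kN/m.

K_p = tan²(45° + φ/2) = 2.571.
P_p = ½ K_p γ H² = 0.5 × 2.571 × 19.0 × 4.8² = 562.7 kN/m.

563 kN/m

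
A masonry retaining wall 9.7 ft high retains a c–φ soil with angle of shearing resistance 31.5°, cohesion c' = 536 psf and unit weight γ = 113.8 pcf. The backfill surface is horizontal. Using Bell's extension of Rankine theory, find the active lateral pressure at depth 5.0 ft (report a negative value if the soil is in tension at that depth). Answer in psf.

K_a = (1 − sin φ)/(1 + sin φ) = 0.3136.
σ_a = K_a γ z − 2c√K_a = 0.3136×113.8×5.0 − 2×536×0.5600 = -421.9 psf.

-422 psf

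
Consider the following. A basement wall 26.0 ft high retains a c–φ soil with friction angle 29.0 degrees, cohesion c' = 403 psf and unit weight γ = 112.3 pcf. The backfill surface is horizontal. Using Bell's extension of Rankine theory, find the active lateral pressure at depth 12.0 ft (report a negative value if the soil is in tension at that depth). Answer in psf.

-7.19 psf

K_a = (1 − sin φ)/(1 + sin φ) = 0.3470.
σ_a = K_a γ z − 2c√K_a = 0.3470×112.3×12.0 − 2×403×0.5890 = -7.188 psf.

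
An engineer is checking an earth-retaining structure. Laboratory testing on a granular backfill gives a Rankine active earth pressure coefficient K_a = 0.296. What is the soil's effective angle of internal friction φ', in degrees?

K_a = tan²(45° − φ/2) ⇒ 45° − φ/2 = arctan(√0.296) = 28.55°.
φ = 2(45° − 28.55°) = 32.90°.

32.9°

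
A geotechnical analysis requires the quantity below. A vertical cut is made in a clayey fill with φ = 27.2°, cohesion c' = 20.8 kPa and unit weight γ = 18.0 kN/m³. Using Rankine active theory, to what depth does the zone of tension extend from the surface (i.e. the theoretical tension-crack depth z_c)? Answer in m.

3.79 m

K_a = tan²(45° − 27.2°/2) = 0.3726; √K_a = 0.6104.
The active pressure is zero where K_a γ z = 2c√K_a, so z_c = 2c/(γ√K_a) = 2×20.8/(18.0×0.6104) = 3.786 m.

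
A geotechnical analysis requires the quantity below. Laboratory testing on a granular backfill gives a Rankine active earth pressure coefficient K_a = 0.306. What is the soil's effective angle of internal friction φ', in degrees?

K_a = tan²(45° − φ/2) ⇒ 45° − φ/2 = arctan(√0.306) = 28.95°.
φ = 2(45° − 28.95°) = 32.10°.

32.1°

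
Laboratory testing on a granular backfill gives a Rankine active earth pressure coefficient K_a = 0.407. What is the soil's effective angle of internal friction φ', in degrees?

24.9°

K_a = tan²(45° − φ/2) ⇒ 45° − φ/2 = arctan(√0.407) = 32.54°.
φ = 2(45° − 32.54°) = 24.93°.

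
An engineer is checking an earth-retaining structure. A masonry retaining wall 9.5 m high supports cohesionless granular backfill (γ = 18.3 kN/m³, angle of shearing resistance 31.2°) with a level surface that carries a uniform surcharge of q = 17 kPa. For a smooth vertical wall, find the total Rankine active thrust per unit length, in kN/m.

313 kN/m

K_a = tan²(45° − φ/2) = 0.3175.
Soil triangle: ½ K_a γ H² = 0.5×0.3175×18.3×9.5² = 262.2 kN/m.
Surcharge rectangle: K_a q H = 0.3175×17×9.5 = 51.28 kN/m.
Total = 262.2 + 51.28 = 313.5 kN/m.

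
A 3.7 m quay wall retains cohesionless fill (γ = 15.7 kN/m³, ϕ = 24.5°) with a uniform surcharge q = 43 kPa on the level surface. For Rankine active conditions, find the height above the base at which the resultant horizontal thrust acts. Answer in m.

1.60 m

K_a = 0.4137.
Triangular part P₁ = ½K_aγH² = 44.46 at H/3 = 1.233 m; rectangular part P₂ = K_a q H = 65.83 at H/2 = 1.850 m.
ȳ = (P₁·1.233 + P₂·1.850)/(P₁+P₂) = 1.601 m.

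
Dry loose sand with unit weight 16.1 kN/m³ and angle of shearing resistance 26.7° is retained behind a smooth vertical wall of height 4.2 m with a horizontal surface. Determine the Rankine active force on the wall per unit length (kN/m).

54.0 kN/m

K_a = tan²(45° − φ/2) = 0.3800.
P_a = ½ K_a γ H² = 0.5 × 0.3800 × 16.1 × 4.2² = 53.95 kN/m.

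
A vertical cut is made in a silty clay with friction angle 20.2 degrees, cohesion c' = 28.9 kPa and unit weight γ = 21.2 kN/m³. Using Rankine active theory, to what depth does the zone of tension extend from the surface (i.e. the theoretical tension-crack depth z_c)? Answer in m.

3.91 m

K_a = tan²(45° − 20.2°/2) = 0.4867; √K_a = 0.6976.
The active pressure is zero where K_a γ z = 2c√K_a, so z_c = 2c/(γ√K_a) = 2×28.9/(21.2×0.6976) = 3.908 m.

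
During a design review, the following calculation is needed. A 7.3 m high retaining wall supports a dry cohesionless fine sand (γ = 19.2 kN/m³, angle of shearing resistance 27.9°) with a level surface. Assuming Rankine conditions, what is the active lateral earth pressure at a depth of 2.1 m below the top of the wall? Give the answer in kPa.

K_a = (1 − sin φ)/(1 + sin φ) = 0.3625.
σ_h = K_a γ z = 0.3625 × 19.2 × 2.1 = 14.61 kPa.

14.6 kPa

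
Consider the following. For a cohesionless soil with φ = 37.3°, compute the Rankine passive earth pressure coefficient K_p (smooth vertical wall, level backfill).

4.08

K_p = (1 + sin φ)/(1 − sin φ) = tan²(45° + 37.3°/2) = 4.076.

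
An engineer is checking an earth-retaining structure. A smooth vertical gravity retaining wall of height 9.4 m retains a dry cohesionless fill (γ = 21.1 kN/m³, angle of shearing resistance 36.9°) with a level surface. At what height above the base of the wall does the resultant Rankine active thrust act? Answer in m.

3.13 m

K_a = 0.2497.
The pressure distribution is triangular, so the resultant acts at H/3 above the base = 9.4/3 = 3.133 m.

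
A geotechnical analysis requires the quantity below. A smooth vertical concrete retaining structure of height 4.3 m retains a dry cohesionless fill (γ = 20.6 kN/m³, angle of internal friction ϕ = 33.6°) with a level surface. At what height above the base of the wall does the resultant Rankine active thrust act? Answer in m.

1.43 m

K_a = 0.2875.
The pressure distribution is triangular, so the resultant acts at H/3 above the base = 4.3/3 = 1.433 m.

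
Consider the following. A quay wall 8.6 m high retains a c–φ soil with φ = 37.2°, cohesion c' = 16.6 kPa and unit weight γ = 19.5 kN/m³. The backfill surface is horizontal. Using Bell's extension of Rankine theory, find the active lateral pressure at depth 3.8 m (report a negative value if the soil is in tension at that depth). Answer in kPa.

K_a = (1 − sin φ)/(1 + sin φ) = 0.2464.
σ_a = K_a γ z − 2c√K_a = 0.2464×19.5×3.8 − 2×16.6×0.4964 = 1.779 kPa.

1.78 kPa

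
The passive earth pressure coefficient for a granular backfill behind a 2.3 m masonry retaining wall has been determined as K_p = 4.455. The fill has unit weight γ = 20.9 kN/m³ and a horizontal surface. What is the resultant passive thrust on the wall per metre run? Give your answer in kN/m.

P = ½ K_p γ H² = 0.5 × 4.455 × 20.9 × 2.3² = 246.3 kN/m.

246 kN/m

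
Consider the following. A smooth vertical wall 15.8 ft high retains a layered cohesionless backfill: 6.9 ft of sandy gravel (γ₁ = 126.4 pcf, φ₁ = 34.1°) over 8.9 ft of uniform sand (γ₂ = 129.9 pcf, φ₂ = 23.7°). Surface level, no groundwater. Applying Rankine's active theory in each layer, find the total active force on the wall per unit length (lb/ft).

K_a1 = tan²(45°−34.1°/2) = 0.2815; K_a2 = tan²(45°−23.7°/2) = 0.4266.
Layer 1: σ at base = K_a1 γ₁ h₁ = 245.5 psf; P₁ = ½×245.5×6.9 = 847.1.
Layer 2: σ_v at top = γ₁h₁ = 872.2; σ_h top = K_a2×872.2 = 372.1; σ_h base = K_a2×(872.2+129.9×8.9) = 865.2.
P₂ = ½(372.1+865.2)×8.9 = 5506. Total P_a = 847.1+5506 = 6353 lb/ft.

6350 lb/ft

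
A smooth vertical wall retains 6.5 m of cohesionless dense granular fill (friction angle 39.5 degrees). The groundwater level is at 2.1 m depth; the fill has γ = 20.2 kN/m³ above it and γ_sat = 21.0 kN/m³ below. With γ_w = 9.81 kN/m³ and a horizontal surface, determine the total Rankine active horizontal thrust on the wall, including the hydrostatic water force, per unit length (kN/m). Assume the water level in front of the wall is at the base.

170 kN/m

K_a = tan²(45° − φ/2) = 0.2224.
γ' = 21.0 − 9.81 = 11.19 kN/m³. Depth below WT = 4.4 m.
σ'_h at WT = K_a γ d_w = 9.436 kPa; at base = 9.436 + K_a γ' × 4.4 = 20.39 kPa.
P₁ (0–2.1 m) = ½×9.436×2.1 = 9.907. P₂ (2.1–6.5 m) = ½(9.436+20.39)×4.4 = 65.61.
P_w = ½ γ_w h₂² = 0.5×9.81×4.4² = 94.96. Total = 9.907+65.61+94.96 = 170.5 kN/m.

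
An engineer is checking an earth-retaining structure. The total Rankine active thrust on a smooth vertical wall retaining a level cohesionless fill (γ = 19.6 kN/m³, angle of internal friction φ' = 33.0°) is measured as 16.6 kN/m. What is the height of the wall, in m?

2.40 m

K_a = 0.2948. P_a = ½ K_a γ H² ⇒ H = √(2P_a/(K_a γ)).
H = √(2×16.6/(0.2948×19.6)) = 2.397 m.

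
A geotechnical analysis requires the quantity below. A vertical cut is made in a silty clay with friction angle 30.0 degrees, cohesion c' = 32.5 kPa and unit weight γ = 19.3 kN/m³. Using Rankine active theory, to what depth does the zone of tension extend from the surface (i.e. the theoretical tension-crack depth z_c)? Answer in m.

5.83 m

K_a = tan²(45° − 30.0°/2) = 0.3333; √K_a = 0.5774.
The active pressure is zero where K_a γ z = 2c√K_a, so z_c = 2c/(γ√K_a) = 2×32.5/(19.3×0.5774) = 5.833 m.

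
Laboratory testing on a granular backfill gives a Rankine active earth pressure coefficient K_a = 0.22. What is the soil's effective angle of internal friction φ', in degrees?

K_a = tan²(45° − φ/2) ⇒ 45° − φ/2 = arctan(√0.22) = 25.13°.
φ = 2(45° − 25.13°) = 39.74°.

39.7°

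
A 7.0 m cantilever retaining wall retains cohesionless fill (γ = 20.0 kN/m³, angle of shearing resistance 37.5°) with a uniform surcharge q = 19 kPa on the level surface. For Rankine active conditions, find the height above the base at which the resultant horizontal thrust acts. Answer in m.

K_a = 0.2432.
Triangular part P₁ = ½K_aγH² = 119.2 at H/3 = 2.333 m; rectangular part P₂ = K_a q H = 32.34 at H/2 = 3.500 m.
ȳ = (P₁·2.333 + P₂·3.500)/(P₁+P₂) = 2.582 m.

2.58 m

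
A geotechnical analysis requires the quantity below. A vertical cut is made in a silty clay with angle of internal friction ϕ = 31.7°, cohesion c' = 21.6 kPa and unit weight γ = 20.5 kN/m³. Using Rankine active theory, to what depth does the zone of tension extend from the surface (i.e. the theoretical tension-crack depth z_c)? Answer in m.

3.78 m

K_a = tan²(45° − 31.7°/2) = 0.3111; √K_a = 0.5577.
The active pressure is zero where K_a γ z = 2c√K_a, so z_c = 2c/(γ√K_a) = 2×21.6/(20.5×0.5577) = 3.778 m.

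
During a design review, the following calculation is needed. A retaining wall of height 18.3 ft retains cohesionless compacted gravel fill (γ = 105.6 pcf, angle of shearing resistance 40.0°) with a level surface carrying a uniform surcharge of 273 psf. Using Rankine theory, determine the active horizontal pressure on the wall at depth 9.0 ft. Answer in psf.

K_a = (1 − sin φ)/(1 + sin φ) = 0.2174.
σ_v = γz + q = 105.6 × 9.0 + 273 = 1223 psf.
σ_h = K_a σ_v = 0.2174 × 1223 = 266.0 psf.

266 psf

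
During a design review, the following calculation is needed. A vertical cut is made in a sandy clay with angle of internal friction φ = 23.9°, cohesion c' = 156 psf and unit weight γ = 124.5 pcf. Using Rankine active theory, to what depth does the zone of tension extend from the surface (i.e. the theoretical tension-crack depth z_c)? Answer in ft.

3.85 ft

K_a = tan²(45° − 23.9°/2) = 0.4233; √K_a = 0.6506.
The active pressure is zero where K_a γ z = 2c√K_a, so z_c = 2c/(γ√K_a) = 2×156/(124.5×0.6506) = 3.852 ft.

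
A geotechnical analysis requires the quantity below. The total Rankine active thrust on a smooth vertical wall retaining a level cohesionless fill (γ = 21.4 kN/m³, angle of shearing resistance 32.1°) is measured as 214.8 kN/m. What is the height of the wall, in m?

K_a = 0.3060. P_a = ½ K_a γ H² ⇒ H = √(2P_a/(K_a γ)).
H = √(2×214.8/(0.3060×21.4)) = 8.100 m.

8.10 m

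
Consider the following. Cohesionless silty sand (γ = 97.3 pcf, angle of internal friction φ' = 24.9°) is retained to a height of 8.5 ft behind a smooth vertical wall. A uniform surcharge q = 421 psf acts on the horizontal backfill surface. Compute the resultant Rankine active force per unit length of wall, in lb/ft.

2890 lb/ft

K_a = tan²(45° − φ/2) = 0.4074.
Soil triangle: ½ K_a γ H² = 0.5×0.4074×97.3×8.5² = 1432 lb/ft.
Surcharge rectangle: K_a q H = 0.4074×421×8.5 = 1458 lb/ft.
Total = 1432 + 1458 = 2890 lb/ft.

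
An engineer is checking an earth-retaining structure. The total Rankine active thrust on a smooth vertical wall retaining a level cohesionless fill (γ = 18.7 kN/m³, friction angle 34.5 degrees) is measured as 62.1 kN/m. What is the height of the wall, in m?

K_a = 0.2768. P_a = ½ K_a γ H² ⇒ H = √(2P_a/(K_a γ)).
H = √(2×62.1/(0.2768×18.7)) = 4.898 m.

4.90 m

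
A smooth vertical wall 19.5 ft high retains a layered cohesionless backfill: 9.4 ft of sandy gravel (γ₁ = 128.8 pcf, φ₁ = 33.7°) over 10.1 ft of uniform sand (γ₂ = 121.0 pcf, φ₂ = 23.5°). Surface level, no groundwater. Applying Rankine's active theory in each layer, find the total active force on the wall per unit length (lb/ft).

K_a1 = tan²(45°−33.7°/2) = 0.2863; K_a2 = tan²(45°−23.5°/2) = 0.4298.
Layer 1: σ at base = K_a1 γ₁ h₁ = 346.6 psf; P₁ = ½×346.6×9.4 = 1629.
Layer 2: σ_v at top = γ₁h₁ = 1211; σ_h top = K_a2×1211 = 520.4; σ_h base = K_a2×(1211+121.0×10.1) = 1046.
P₂ = ½(520.4+1046)×10.1 = 7909. Total P_a = 1629+7909 = 9538 lb/ft.

9540 lb/ft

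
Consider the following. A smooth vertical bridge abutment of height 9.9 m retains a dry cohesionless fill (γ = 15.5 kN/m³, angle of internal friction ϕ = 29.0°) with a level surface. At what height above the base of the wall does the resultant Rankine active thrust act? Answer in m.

K_a = 0.3470.
The pressure distribution is triangular, so the resultant acts at H/3 above the base = 9.9/3 = 3.300 m.

3.30 m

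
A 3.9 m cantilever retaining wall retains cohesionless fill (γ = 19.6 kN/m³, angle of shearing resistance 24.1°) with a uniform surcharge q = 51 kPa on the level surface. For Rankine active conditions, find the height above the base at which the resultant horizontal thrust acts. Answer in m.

K_a = 0.4201.
Triangular part P₁ = ½K_aγH² = 62.62 at H/3 = 1.300 m; rectangular part P₂ = K_a q H = 83.56 at H/2 = 1.950 m.
ȳ = (P₁·1.300 + P₂·1.950)/(P₁+P₂) = 1.672 m.

1.67 m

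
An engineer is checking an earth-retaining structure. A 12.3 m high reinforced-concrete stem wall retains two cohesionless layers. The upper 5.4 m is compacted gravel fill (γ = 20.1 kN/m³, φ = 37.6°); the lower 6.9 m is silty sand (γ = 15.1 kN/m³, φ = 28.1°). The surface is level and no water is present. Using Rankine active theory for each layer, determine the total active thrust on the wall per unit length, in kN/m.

470 kN/m

K_a1 = tan²(45°−37.6°/2) = 0.2421; K_a2 = tan²(45°−28.1°/2) = 0.3596.
Layer 1: σ at base = K_a1 γ₁ h₁ = 26.28 kPa; P₁ = ½×26.28×5.4 = 70.96.
Layer 2: σ_v at top = γ₁h₁ = 108.5; σ_h top = K_a2×108.5 = 39.03; σ_h base = K_a2×(108.5+15.1×6.9) = 76.50.
P₂ = ½(39.03+76.50)×6.9 = 398.6. Total P_a = 70.96+398.6 = 469.5 kN/m.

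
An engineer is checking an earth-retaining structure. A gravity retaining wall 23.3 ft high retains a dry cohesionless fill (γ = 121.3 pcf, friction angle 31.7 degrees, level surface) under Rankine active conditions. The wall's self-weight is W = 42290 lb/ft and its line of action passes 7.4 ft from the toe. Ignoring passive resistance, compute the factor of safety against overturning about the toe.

3.93

K_a = tan²(45° − 31.7°/2) = 0.3111.
P_a = ½K_aγH² = 0.5×0.3111×121.3×23.3² = 10240 lb/ft, acting at H/3 = 7.767 ft above the base.
Overturning moment M_o = P_a × H/3 = 10240 × 7.767 = 79550.
Resisting moment M_r = W × 7.4 = 42290 × 7.4 = 312900.
FS_overturning = M_r/M_o = 312900/79550 = 3.934.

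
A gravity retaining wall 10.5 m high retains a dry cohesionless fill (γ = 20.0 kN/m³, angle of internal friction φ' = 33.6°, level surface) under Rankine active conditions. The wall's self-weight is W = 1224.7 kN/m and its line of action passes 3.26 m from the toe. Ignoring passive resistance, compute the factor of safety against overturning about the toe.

3.60

K_a = tan²(45° − 33.6°/2) = 0.2875.
P_a = ½K_aγH² = 0.5×0.2875×20.0×10.5² = 317.0 kN/m, acting at H/3 = 3.500 m above the base.
Overturning moment M_o = P_a × H/3 = 317.0 × 3.500 = 1109.
Resisting moment M_r = W × 3.26 = 1224.7 × 3.26 = 3993.
FS_overturning = M_r/M_o = 3993/1109 = 3.599.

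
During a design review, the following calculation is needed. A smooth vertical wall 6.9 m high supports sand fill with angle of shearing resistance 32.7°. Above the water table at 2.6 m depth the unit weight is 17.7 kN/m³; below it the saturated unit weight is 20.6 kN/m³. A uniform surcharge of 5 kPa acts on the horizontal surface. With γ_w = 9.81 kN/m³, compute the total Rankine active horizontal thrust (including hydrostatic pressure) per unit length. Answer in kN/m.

K_a = tan²(45° − φ/2) = 0.2985.
γ' = 20.6 − 9.81 = 10.79 kN/m³. h₂ = H − d_w = 4.3 m.
σ'_h: at surface K_a·q = 1.492; at WT K_a(q+γd_w) = 15.23; at base K_a(q+γd_w+γ'h₂) = 29.08 kPa.
P₁ = ½(1.492+15.23)×2.6 = 21.74; P₂ = ½(15.23+29.08)×4.3 = 95.26; P_w = ½γ_w h₂² = 90.69.
Total = 21.74+95.26+90.69 = 207.7 kN/m.

208 kN/m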